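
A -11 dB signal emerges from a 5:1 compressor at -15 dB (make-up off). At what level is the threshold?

-16 dB

Input is 5 dB above T (since output overshoot × R = input overshoot: (-15 − T)·5 = -11 − T gives T = -16 dB).
Check: -16 + (-11 − (-16))/5 = -16 + 1 = -15 dB. ✓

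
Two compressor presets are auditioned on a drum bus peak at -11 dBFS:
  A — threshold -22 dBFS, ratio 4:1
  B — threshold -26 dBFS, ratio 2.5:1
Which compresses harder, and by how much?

B, by 0.75 dB

A: overshoot 11 dB → output overshoot 2.75 dB → GR 8.25 dB.
B: overshoot 15 dB → output overshoot 6 dB → GR 9 dB.
B applies 0.75 dB more gain reduction.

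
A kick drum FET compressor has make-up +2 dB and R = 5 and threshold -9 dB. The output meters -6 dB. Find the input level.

Before make-up, the level was -6 − 2 = -8 dB.
Post-compression overshoot = -8 − (-9) = 1 dB.
Undo the ratio: input overshoot = 1 × 5 = 5 dB, giving input = -4 dB.

-4 dB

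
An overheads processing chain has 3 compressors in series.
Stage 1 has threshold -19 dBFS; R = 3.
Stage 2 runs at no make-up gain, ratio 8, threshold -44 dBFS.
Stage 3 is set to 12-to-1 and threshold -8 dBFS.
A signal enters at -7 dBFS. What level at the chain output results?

Stage 1: overshoot 12 dB → 12/3 = 4 dB → -15 dBFS.
Stage 2: 29 dB above -44 dBFS, reduced 8:1 to 3.625 dB above → -40.375 dBFS.
Stage 3: below threshold (-40.375 ≤ -8); passes unchanged; output -40.375 dBFS.

-40.375 dBFS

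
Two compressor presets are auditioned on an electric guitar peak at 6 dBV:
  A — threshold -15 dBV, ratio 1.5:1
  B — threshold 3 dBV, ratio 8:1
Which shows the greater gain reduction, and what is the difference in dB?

A, by 4.375 dB

A: overshoot 21 dB → output overshoot 14 dB → GR 7 dB.
B: overshoot 3 dB → output overshoot 0.375 dB → GR 2.625 dB.
Difference: 4.375 dB in favour of A.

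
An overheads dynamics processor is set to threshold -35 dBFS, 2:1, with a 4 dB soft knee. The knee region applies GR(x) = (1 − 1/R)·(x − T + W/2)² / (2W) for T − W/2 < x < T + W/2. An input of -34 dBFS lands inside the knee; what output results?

-34.5625 dBFS

x − T + W/2 = -34 − (-35) + 2 = 3.
GR = (1 − 1/2) × 3² / 8 = 0.5 × 9 / 8 = 0.5625 dB.
Output = -34 − 0.5625 = -34.5625 dBFS.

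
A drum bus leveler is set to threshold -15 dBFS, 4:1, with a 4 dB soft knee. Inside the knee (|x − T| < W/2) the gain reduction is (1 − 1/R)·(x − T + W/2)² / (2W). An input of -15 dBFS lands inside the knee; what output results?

-15.375 dBFS

x − T + W/2 = -15 − (-15) + 2 = 2.
GR = (1 − 1/4) × 2² / 8 = 0.75 × 4 / 8 = 0.375 dB.
Output = -15 − 0.375 = -15.375 dBFS.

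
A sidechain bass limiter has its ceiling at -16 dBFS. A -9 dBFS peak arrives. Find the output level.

-16 dBFS

The limiter clamps the peak to its -16 dBFS ceiling.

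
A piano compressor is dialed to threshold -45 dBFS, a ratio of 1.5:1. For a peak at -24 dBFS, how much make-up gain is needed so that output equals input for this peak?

7 dB

The peak compresses to -45 + 21/1.5 = -31 dBFS.
To reach -24 dBFS requires -24 − (-31) = 7 dB of make-up.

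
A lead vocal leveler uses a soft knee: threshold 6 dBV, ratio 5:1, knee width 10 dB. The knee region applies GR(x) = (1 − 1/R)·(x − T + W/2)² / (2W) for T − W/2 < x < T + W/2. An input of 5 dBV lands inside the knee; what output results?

4.36 dBV

x − T + W/2 = 5 − 6 + 5 = 4.
GR = (1 − 1/5) × 4² / 20 = 0.8 × 16 / 20 = 0.64 dB.
Output = 5 − 0.64 = 4.36 dBV.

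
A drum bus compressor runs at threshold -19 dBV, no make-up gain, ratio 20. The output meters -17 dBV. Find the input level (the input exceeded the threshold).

That's 2 dB above the -19 dBV threshold.
Before 20:1 compression the overshoot was 2 × 20 = 40 dB, so input = -19 + 40 = 21 dBV.

21 dBV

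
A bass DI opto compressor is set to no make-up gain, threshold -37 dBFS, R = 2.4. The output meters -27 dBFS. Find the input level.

-13 dBFS

That's 10 dB above the -37 dBFS threshold.
Undo the ratio: input overshoot = 10 × 2.4 = 24 dB, giving input = -13 dBFS.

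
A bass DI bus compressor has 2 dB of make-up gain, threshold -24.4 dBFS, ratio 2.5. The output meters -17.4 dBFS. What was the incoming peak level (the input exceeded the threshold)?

-11.9 dBFS

Stripping the +2 dB make-up gives -19.4 dBFS at the gain stage.
The compressed level sits -19.4 − (-24.4) = 5 dB over threshold.
Undo the ratio: input overshoot = 5 × 2.5 = 12.5 dB, giving input = -11.9 dBFS.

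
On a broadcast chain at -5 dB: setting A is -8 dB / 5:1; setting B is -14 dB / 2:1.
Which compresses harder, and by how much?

A: GR = 3 − 3/5 = 2.4 dB.
B: GR = 9 − 9/2 = 4.5 dB.
B applies 2.1 dB more gain reduction.

B, by 2.1 dB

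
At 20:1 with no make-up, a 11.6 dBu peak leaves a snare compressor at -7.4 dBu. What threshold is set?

-8.4 dBu

Let T be the threshold. Output overshoot = (input overshoot)/R, so -7.4 − T = (11.6 − T)/20.
20·(-7.4 − T) = 11.6 − T → 19·T = -148 − 11.6 = -159.6.
T = -159.6/19 = -8.4 dBu.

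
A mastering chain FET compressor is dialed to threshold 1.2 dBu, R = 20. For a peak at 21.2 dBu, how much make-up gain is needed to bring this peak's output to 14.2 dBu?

12 dB

Without make-up, output = threshold + overshoot/20 = 1.2 + 1 = 2.2 dBu.
Gap to target: 12 dB.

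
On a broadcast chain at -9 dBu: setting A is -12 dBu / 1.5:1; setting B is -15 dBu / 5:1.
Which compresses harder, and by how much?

A: overshoot 3 dB → output overshoot 2 dB → GR 1 dB.
B: overshoot 6 dB → output overshoot 1.2 dB → GR 4.8 dB.
B reduces 3.8 dB more.

B, by 3.8 dB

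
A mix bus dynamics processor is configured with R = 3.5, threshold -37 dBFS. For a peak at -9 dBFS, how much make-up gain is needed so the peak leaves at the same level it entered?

Without make-up, output = threshold + overshoot/3.5 = -37 + 8 = -29 dBFS.
Gap to target: 20 dB.

20 dB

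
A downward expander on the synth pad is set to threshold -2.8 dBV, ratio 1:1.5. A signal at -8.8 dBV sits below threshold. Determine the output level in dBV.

The input is 6 dB below the -2.8 dBV threshold.
A 1:1.5 expander multiplies undershoot by 1.5: 6 × 1.5 = 9 dB below threshold.
Output = -2.8 − 9 = -11.8 dBV.

-11.8 dBV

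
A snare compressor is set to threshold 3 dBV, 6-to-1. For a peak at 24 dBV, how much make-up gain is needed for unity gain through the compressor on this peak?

17.5 dB

Without make-up, output = threshold + overshoot/6 = 3 + 3.5 = 6.5 dBV.
Gap to target: 17.5 dB.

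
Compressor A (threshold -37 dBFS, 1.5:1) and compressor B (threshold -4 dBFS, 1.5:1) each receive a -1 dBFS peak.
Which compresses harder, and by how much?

A, by 11 dB

A: 36 dB over, compressed to 24 dB over, so 12 dB of GR.
B: 3 dB over, compressed to 2 dB over, so 1 dB of GR.
A applies 11 dB more gain reduction.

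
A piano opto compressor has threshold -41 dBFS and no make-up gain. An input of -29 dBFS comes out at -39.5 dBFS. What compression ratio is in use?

8:1

Input overshoot = -29 − (-41) = 12 dB; output overshoot = -39.5 − (-41) = 1.5 dB.
Ratio = 12 / 1.5 = 8.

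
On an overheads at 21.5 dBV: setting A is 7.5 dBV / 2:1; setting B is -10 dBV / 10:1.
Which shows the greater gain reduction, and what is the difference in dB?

A: 14 dB over, compressed to 7 dB over, so 7 dB of GR.
B: 31.5 dB over, compressed to 3.15 dB over, so 28.35 dB of GR.
Difference: 21.35 dB in favour of B.

B, by 21.35 dB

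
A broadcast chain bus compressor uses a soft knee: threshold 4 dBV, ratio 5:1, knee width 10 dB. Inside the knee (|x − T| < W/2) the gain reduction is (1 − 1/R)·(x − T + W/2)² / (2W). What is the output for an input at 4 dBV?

3 dBV

x − T + W/2 = 4 − 4 + 5 = 5.
GR = (1 − 1/5) × 5² / 20 = 0.8 × 25 / 20 = 1 dB.
Output = 4 − 1 = 3 dBV.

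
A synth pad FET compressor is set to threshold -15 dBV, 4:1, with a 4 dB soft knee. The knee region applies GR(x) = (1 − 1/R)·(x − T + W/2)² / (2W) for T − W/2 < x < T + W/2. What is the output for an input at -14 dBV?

-14.84375 dBV

x − T + W/2 = -14 − (-15) + 2 = 3.
GR = (1 − 1/4) × 3² / 8 = 0.75 × 9 / 8 = 0.84375 dB.
Output = -14 − 0.84375 = -14.84375 dBV.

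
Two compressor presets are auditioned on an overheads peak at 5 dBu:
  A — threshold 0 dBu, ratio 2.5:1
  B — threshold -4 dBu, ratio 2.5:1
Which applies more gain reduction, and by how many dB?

A: 5 dB over, compressed to 2 dB over, so 3 dB of GR.
B: 9 dB over, compressed to 3.6 dB over, so 5.4 dB of GR.
B reduces 2.4 dB more.

B, by 2.4 dB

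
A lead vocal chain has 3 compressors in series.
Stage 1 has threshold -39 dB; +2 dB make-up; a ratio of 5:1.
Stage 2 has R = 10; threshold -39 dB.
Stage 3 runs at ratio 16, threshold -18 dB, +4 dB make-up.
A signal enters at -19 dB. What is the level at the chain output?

Stage 1: overshoot 20 dB → 20/5 = 4 dB → -35 dB; +2 dB make-up → -33 dB.
Stage 2: overshoot 6 dB → 6/10 = 0.6 dB → -38.4 dB.
Stage 3: below threshold (-38.4 ≤ -18); passes unchanged; make-up brings it to -34.4 dB.

-34.4 dB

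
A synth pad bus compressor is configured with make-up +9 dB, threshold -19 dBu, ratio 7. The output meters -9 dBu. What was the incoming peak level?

-12 dBu

Before make-up, the level was -9 − 9 = -18 dBu.
Post-compression overshoot = -18 − (-19) = 1 dB.
Input overshoot = R × output overshoot = 7 dB → input = -19 + 7 = -12 dBu.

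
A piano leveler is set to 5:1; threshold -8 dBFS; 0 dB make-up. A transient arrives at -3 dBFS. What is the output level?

-7 dBFS

Overshoot: -3 − (-8) = 5 dB.
At 5:1 the overshoot is divided by 5, leaving 1 dB above threshold.
That puts the output at -7 dBFS.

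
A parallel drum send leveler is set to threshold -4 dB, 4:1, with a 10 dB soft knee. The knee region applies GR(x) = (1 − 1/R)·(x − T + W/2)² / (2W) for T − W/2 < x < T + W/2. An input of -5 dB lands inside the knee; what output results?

-5.6 dB

x − T + W/2 = -5 − (-4) + 5 = 4.
GR = (1 − 1/4) × 4² / 20 = 0.75 × 16 / 20 = 0.6 dB.
Output = -5 − 0.6 = -5.6 dB.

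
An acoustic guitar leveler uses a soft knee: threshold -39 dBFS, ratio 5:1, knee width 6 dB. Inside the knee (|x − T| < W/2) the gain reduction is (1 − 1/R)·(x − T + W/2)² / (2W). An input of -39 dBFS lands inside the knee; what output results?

x − T + W/2 = -39 − (-39) + 3 = 3.
GR = (1 − 1/5) × 3² / 12 = 0.8 × 9 / 12 = 0.6 dB.
Output = -39 − 0.6 = -39.6 dBFS.

-39.6 dBFS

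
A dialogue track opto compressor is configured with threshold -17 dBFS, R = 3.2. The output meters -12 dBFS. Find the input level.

Post-compression overshoot = -12 − (-17) = 5 dB.
Input overshoot = R × output overshoot = 16 dB → input = -17 + 16 = -1 dBFS.

-1 dBFS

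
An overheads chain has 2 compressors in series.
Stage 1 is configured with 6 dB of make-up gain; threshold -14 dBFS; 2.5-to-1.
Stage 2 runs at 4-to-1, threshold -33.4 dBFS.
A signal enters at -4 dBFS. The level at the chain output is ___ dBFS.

Stage 1: overshoot 10 dB → 10/2.5 = 4 dB → -10 dBFS; +6 dB make-up → -4 dBFS.
Stage 2: overshoot 29.4 dB → 29.4/4 = 7.35 dB → -26.05 dBFS.

-26.05 dBFS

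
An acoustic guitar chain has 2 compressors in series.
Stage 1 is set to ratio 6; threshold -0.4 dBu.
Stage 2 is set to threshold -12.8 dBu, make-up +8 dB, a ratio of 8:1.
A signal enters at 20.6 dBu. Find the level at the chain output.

-2.8125 dBu

Stage 1: overshoot 21 dB → 21/6 = 3.5 dB → 3.1 dBu.
Stage 2: 15.9 dB above -12.8 dBu, reduced 8:1 to 1.9875 dB above → -10.8125 dBu; +8 dB make-up → -2.8125 dBu.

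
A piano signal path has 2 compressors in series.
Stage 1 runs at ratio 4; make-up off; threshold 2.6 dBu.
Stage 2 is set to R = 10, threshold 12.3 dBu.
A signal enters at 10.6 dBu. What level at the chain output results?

Stage 1: 8 dB above 2.6 dBu, reduced 4:1 to 2 dB above → 4.6 dBu.
Stage 2: below threshold (4.6 ≤ 12.3); passes unchanged; output 4.6 dBu.

4.6 dBu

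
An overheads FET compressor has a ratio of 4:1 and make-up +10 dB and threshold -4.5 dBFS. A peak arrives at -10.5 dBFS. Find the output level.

-0.5 dBFS

-10.5 dBFS is 6 dB below the -4.5 dBFS threshold, so no gain reduction is applied.
Make-up gain adds 10 dB: -10.5 + 10 = -0.5 dBFS.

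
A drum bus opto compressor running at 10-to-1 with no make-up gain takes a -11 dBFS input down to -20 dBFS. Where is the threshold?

Gain reduction = -11 − (-20) = 9 dB; output overshoot = GR / (R − 1) = 9 / 9 = 1 dB.
Threshold = output − output overshoot = -20 − 1 = -21 dBFS.

-21 dBFS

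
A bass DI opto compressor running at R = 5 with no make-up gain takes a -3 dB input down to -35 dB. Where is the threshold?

-43 dB

Input is 40 dB above T (since output overshoot × R = input overshoot: (-35 − T)·5 = -3 − T gives T = -43 dB).
Check: -43 + (-3 − (-43))/5 = -43 + 8 = -35 dB. ✓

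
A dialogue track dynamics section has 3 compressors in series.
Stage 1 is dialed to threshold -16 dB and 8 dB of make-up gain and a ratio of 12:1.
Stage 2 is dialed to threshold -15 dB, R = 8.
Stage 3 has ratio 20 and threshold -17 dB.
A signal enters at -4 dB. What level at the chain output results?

-16.85 dB

Stage 1: overshoot 12 dB → 12/12 = 1 dB → -15 dB; +8 dB make-up → -7 dB.
Stage 2: 8 dB above -15 dB, reduced 8:1 to 1 dB above → -14 dB.
Stage 3: -14 dB is 3 dB over -17 dB; at 20:1 that becomes 0.15 dB over, giving -16.85 dB.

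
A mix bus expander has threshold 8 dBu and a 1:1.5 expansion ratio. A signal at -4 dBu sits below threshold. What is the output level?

-10 dBu

Below threshold, a 1:1.5 expander applies gain = (1.5−1)×(T − x) of attenuation.
(1.5−1) × 12 = 6 dB, so output = -4 − 6 = -10 dBu.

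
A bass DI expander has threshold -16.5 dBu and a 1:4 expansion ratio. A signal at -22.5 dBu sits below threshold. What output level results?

-40.5 dBu

The input is 6 dB below the -16.5 dBu threshold.
A 1:4 expander multiplies undershoot by 4: 6 × 4 = 24 dB below threshold.
Output = -16.5 − 24 = -40.5 dBu.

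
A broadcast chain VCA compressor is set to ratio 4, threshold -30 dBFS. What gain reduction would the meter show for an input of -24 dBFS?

4.5 dB

Overshoot = -24 − (-30) = 6 dB.
A 4:1 ratio leaves 1.5 dB of that excess.
GR = overshoot in − overshoot out = 6 − 1.5 = 4.5 dB.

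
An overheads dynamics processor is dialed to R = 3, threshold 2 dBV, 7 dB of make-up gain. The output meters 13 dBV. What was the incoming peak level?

Before make-up, the level was 13 − 7 = 6 dBV.
The compressed level sits 6 − 2 = 4 dB over threshold.
Before 3:1 compression the overshoot was 4 × 3 = 12 dB, so input = 2 + 12 = 14 dBV.

14 dBV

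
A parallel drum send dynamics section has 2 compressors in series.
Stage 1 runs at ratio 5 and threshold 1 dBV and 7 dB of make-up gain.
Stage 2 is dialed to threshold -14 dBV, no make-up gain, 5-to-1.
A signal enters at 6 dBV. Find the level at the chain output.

Stage 1: 5 dB above 1 dBV, reduced 5:1 to 1 dB above → 2 dBV; +7 dB make-up → 9 dBV.
Stage 2: 9 dBV is 23 dB over -14 dBV; at 5:1 that becomes 4.6 dB over, giving -9.4 dBV.

-9.4 dBV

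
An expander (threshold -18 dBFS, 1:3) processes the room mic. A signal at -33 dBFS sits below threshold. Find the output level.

-63 dBFS

Below threshold, a 1:3 expander applies gain = (3−1)×(T − x) of attenuation.
(3−1) × 15 = 30 dB, so output = -33 − 30 = -63 dBFS.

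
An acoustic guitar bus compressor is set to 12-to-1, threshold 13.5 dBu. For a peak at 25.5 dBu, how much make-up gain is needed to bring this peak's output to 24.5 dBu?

Overshoot 12 dB → 12/12 = 1 dB after compression, so the compressed level is 13.5 + 1 = 14.5 dBu.
Make-up = target − compressed = 24.5 − 14.5 = 10 dB.

10 dB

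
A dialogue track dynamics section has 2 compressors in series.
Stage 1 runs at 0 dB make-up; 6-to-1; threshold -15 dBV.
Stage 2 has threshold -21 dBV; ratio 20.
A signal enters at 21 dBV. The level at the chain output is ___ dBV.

Stage 1: 36 dB above -15 dBV, reduced 6:1 to 6 dB above → -9 dBV.
Stage 2: overshoot 12 dB → 12/20 = 0.6 dB → -20.4 dBV.

-20.4 dBV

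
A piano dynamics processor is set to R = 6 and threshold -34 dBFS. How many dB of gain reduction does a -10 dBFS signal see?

20 dB

Overshoot = -10 − (-34) = 24 dB.
At 6:1, output sits 24/6 = 4 dB above threshold.
So the signal is attenuated by 24 − 4 = 20 dB.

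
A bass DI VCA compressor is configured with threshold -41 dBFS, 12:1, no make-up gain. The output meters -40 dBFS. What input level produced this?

-29 dBFS

Post-compression overshoot = -40 − (-41) = 1 dB.
Before 12:1 compression the overshoot was 1 × 12 = 12 dB, so input = -41 + 12 = -29 dBFS.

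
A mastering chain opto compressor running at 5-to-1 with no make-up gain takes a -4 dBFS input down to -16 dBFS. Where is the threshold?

-19 dBFS

Let T be the threshold. Output overshoot = (input overshoot)/R, so -16 − T = (-4 − T)/5.
5·(-16 − T) = -4 − T → 4·T = -80 − (-4) = -76.
T = -76/4 = -19 dBFS.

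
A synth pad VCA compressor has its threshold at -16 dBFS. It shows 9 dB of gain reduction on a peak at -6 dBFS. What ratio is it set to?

10:1

Input overshoot = -6 − (-16) = 10 dB.
Output overshoot = 10 − 9 = 1 dB.
Ratio = input overshoot / output overshoot = 10 / 1 = 10.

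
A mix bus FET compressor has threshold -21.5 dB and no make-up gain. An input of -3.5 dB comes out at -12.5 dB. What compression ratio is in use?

2:1

Input overshoot = -3.5 − (-21.5) = 18 dB; output overshoot = -12.5 − (-21.5) = 9 dB.
Ratio = 18 / 9 = 2.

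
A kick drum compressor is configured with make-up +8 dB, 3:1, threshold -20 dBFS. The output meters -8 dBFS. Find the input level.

-8 dBFS

Before make-up, the level was -8 − 8 = -16 dBFS.
The compressed level sits -16 − (-20) = 4 dB over threshold.
Input overshoot = R × output overshoot = 12 dB → input = -20 + 12 = -8 dBFS.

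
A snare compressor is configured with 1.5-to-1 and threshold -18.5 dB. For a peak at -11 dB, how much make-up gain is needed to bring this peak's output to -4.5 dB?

9 dB

Without make-up, output = threshold + overshoot/1.5 = -18.5 + 5 = -13.5 dB.
Gap to target: 9 dB.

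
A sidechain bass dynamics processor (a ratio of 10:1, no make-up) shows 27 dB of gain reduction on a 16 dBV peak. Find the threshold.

Input is 30 dB above T (since output overshoot × R = input overshoot: (-11 − T)·10 = 16 − T gives T = -14 dBV).
Check: -14 + (16 − (-14))/10 = -14 + 3 = -11 dBV. ✓

-14 dBV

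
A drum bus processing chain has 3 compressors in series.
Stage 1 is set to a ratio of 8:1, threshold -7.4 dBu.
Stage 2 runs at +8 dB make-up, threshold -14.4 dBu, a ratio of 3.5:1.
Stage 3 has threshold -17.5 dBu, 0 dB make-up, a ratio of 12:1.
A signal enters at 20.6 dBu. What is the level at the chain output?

-16.325 dBu

Stage 1: 28 dB above -7.4 dBu, reduced 8:1 to 3.5 dB above → -3.9 dBu.
Stage 2: 10.5 dB above -14.4 dBu, reduced 3.5:1 to 3 dB above → -11.4 dBu; +8 dB make-up → -3.4 dBu.
Stage 3: -3.4 dBu is 14.1 dB over -17.5 dBu; at 12:1 that becomes 1.175 dB over, giving -16.325 dBu.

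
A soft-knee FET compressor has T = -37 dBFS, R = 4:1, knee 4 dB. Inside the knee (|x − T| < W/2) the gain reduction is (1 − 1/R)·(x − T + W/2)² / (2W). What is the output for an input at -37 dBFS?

-37.375 dBFS

x − T + W/2 = -37 − (-37) + 2 = 2.
GR = (1 − 1/4) × 2² / 8 = 0.75 × 4 / 8 = 0.375 dB.
Output = -37 − 0.375 = -37.375 dBFS.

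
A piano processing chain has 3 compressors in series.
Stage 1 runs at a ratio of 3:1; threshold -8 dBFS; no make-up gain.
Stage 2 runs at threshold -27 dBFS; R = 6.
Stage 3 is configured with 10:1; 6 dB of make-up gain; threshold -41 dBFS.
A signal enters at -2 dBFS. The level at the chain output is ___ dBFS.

Stage 1: 6 dB above -8 dBFS, reduced 3:1 to 2 dB above → -6 dBFS.
Stage 2: overshoot 21 dB → 21/6 = 3.5 dB → -23.5 dBFS.
Stage 3: -23.5 dBFS is 17.5 dB over -41 dBFS; at 10:1 that becomes 1.75 dB over, giving -39.25 dBFS; +6 dB make-up → -33.25 dBFS.

-33.25 dBFS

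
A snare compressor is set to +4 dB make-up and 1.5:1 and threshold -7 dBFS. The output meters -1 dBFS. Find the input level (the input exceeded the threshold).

Stripping the +4 dB make-up gives -5 dBFS at the gain stage.
The compressed level sits -5 − (-7) = 2 dB over threshold.
Undo the ratio: input overshoot = 2 × 1.5 = 3 dB, giving input = -4 dBFS.

-4 dBFS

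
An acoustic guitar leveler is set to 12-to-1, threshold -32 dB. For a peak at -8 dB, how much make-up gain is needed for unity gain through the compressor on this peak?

The peak compresses to -32 + 24/12 = -30 dB.
To reach -8 dB requires -8 − (-30) = 22 dB of make-up.

22 dB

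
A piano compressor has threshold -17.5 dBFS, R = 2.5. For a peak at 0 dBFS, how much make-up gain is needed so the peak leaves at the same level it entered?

Overshoot 17.5 dB → 17.5/2.5 = 7 dB after compression, so the compressed level is -17.5 + 7 = -10.5 dBFS.
Make-up = target − compressed = 0 − (-10.5) = 10.5 dB.

10.5 dB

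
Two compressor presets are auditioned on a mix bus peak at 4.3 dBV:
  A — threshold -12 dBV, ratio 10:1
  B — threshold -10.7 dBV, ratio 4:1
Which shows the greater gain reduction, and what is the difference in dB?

A: 16.3 dB over, compressed to 1.63 dB over, so 14.67 dB of GR.
B: 15 dB over, compressed to 3.75 dB over, so 11.25 dB of GR.
A applies 3.42 dB more gain reduction.

A, by 3.42 dB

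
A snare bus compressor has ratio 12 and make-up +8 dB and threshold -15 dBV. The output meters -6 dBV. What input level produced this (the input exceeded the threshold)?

-3 dBV

Before make-up, the level was -6 − 8 = -14 dBV.
Post-compression overshoot = -14 − (-15) = 1 dB.
Before 12:1 compression the overshoot was 1 × 12 = 12 dB, so input = -15 + 12 = -3 dBV.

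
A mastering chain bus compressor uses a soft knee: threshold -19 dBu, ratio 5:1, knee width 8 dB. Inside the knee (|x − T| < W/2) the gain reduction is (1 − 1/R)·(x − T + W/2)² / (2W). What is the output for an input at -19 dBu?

-19.8 dBu

x − T + W/2 = -19 − (-19) + 4 = 4.
GR = (1 − 1/5) × 4² / 16 = 0.8 × 16 / 16 = 0.8 dB.
Output = -19 − 0.8 = -19.8 dBu.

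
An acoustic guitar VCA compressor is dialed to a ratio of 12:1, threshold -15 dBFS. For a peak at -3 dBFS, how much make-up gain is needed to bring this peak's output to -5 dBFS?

The peak compresses to -15 + 12/12 = -14 dBFS.
To reach -5 dBFS requires -5 − (-14) = 9 dB of make-up.

9 dB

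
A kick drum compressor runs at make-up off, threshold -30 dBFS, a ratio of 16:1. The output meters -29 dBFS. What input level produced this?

The compressed level sits -29 − (-30) = 1 dB over threshold.
Input overshoot = R × output overshoot = 16 dB → input = -30 + 16 = -14 dBFS.

-14 dBFS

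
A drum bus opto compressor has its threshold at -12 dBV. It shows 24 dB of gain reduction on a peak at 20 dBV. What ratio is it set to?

Input overshoot = 20 − (-12) = 32 dB.
Output overshoot = 32 − 24 = 8 dB.
Ratio = input overshoot / output overshoot = 32 / 8 = 4.

4:1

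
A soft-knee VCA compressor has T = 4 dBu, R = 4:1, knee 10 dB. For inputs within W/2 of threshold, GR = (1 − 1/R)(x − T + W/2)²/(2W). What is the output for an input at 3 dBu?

x − T + W/2 = 3 − 4 + 5 = 4.
GR = (1 − 1/4) × 4² / 20 = 0.75 × 16 / 20 = 0.6 dB.
Output = 3 − 0.6 = 2.4 dBu.

2.4 dBu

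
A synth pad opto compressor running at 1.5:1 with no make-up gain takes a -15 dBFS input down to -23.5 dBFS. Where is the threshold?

-40.5 dBFS

Let T be the threshold. Output overshoot = (input overshoot)/R, so -23.5 − T = (-15 − T)/1.5.
1.5·(-23.5 − T) = -15 − T → 0.5·T = -35.25 − (-15) = -20.25.
T = -20.25/0.5 = -40.5 dBFS.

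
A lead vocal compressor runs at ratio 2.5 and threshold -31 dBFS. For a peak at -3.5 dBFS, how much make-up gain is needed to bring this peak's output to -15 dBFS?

The peak compresses to -31 + 27.5/2.5 = -20 dBFS.
To reach -15 dBFS requires -15 − (-20) = 5 dB of make-up.

5 dB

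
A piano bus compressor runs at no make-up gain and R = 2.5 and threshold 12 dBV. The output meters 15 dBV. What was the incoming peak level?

19.5 dBV

That's 3 dB above the 12 dBV threshold.
Undo the ratio: input overshoot = 3 × 2.5 = 7.5 dB, giving input = 19.5 dBV.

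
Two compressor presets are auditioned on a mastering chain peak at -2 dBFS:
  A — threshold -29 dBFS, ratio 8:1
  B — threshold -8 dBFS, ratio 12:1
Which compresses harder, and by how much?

A: 27 dB over, compressed to 3.375 dB over, so 23.625 dB of GR.
B: 6 dB over, compressed to 0.5 dB over, so 5.5 dB of GR.
Difference: 18.125 dB in favour of A.

A, by 18.125 dB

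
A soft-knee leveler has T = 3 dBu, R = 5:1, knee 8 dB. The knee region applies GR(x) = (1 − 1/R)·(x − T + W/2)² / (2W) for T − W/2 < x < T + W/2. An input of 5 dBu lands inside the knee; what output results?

x − T + W/2 = 5 − 3 + 4 = 6.
GR = (1 − 1/5) × 6² / 16 = 0.8 × 36 / 16 = 1.8 dB.
Output = 5 − 1.8 = 3.2 dBu.

3.2 dBu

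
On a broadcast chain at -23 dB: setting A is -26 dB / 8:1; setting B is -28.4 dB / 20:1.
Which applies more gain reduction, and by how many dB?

A: 3 dB over, compressed to 0.375 dB over, so 2.625 dB of GR.
B: 5.4 dB over, compressed to 0.27 dB over, so 5.13 dB of GR.
B applies 2.505 dB more gain reduction.

B, by 2.505 dB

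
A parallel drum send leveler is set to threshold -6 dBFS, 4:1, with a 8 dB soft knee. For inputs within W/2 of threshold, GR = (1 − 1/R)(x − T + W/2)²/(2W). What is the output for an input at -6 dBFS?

x − T + W/2 = -6 − (-6) + 4 = 4.
GR = (1 − 1/4) × 4² / 16 = 0.75 × 16 / 16 = 0.75 dB.
Output = -6 − 0.75 = -6.75 dBFS.

-6.75 dBFS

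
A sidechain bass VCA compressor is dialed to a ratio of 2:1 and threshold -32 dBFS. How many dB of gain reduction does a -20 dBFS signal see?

6 dB

Overshoot = -20 − (-32) = 12 dB.
A 2:1 ratio leaves 6 dB of that excess.
So the signal is attenuated by 12 − 6 = 6 dB.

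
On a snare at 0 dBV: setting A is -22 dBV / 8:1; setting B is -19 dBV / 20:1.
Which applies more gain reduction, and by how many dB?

A: 22 dB over, compressed to 2.75 dB over, so 19.25 dB of GR.
B: 19 dB over, compressed to 0.95 dB over, so 18.05 dB of GR.
A reduces 1.2 dB more.

A, by 1.2 dB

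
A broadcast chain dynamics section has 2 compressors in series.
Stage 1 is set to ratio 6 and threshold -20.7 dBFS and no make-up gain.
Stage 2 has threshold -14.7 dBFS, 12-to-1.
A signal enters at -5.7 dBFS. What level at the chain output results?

-18.2 dBFS

Stage 1: -5.7 dBFS is 15 dB over -20.7 dBFS; at 6:1 that becomes 2.5 dB over, giving -18.2 dBFS.
Stage 2: -18.2 dBFS is at or below the -14.7 dBFS threshold — no compression; output -18.2 dBFS.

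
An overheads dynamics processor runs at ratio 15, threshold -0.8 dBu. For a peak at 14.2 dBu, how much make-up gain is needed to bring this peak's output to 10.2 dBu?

Without make-up, output = threshold + overshoot/15 = -0.8 + 1 = 0.2 dBu.
Gap to target: 10 dB.

10 dB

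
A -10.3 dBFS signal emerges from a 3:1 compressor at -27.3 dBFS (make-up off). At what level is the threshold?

Gain reduction = -10.3 − (-27.3) = 17 dB; output overshoot = GR / (R − 1) = 17 / 2 = 8.5 dB.
Threshold = output − output overshoot = -27.3 − 8.5 = -35.8 dBFS.

-35.8 dBFS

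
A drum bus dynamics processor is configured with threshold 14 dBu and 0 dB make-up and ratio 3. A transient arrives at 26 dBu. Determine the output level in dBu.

26 dBu sits 12 dB over threshold.
At 3:1 the overshoot is divided by 3, leaving 4 dB above threshold.
That puts the output at 18 dBu.

18 dBu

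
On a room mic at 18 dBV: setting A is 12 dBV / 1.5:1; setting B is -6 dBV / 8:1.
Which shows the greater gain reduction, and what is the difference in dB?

B, by 19 dB

A: 6 dB over, compressed to 4 dB over, so 2 dB of GR.
B: 24 dB over, compressed to 3 dB over, so 21 dB of GR.
B applies 19 dB more gain reduction.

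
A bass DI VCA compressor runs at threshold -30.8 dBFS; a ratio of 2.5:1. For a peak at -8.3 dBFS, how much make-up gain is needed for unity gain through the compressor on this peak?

The peak compresses to -30.8 + 22.5/2.5 = -21.8 dBFS.
To reach -8.3 dBFS requires -8.3 − (-21.8) = 13.5 dB of make-up.

13.5 dB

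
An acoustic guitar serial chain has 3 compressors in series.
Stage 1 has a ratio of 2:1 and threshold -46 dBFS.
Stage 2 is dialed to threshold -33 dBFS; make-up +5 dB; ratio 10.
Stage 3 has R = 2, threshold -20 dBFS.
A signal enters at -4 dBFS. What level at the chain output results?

Stage 1: -4 dBFS is 42 dB over -46 dBFS; at 2:1 that becomes 21 dB over, giving -25 dBFS.
Stage 2: -25 dBFS is 8 dB over -33 dBFS; at 10:1 that becomes 0.8 dB over, giving -32.2 dBFS; +5 dB make-up → -27.2 dBFS.
Stage 3: -27.2 dBFS ≤ -20 dBFS, so stage 3 doesn't engage; output -27.2 dBFS.

-27.2 dBFS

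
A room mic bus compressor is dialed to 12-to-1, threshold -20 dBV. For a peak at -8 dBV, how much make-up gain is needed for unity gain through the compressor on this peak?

Overshoot 12 dB → 12/12 = 1 dB after compression, so the compressed level is -20 + 1 = -19 dBV.
Make-up = target − compressed = -8 − (-19) = 11 dB.

11 dB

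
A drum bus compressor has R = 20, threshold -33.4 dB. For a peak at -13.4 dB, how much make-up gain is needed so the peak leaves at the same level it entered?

Without make-up, output = threshold + overshoot/20 = -33.4 + 1 = -32.4 dB.
Gap to target: 19 dB.

19 dB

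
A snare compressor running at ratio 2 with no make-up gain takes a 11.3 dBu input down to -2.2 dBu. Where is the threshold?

Input is 27 dB above T (since output overshoot × R = input overshoot: (-2.2 − T)·2 = 11.3 − T gives T = -15.7 dBu).
Check: -15.7 + (11.3 − (-15.7))/2 = -15.7 + 13.5 = -2.2 dBu. ✓

-15.7 dBu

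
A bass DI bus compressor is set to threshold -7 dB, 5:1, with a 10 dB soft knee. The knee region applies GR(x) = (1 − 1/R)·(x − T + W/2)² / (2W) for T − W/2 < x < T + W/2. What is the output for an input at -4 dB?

-6.56 dB

x − T + W/2 = -4 − (-7) + 5 = 8.
GR = (1 − 1/5) × 8² / 20 = 0.8 × 64 / 20 = 2.56 dB.
Output = -4 − 2.56 = -6.56 dB.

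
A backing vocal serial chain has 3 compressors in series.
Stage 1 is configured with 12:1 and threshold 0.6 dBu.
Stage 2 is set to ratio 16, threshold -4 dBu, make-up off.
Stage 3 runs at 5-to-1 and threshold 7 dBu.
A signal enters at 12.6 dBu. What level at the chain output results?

-3.65 dBu

Stage 1: 12 dB above 0.6 dBu, reduced 12:1 to 1 dB above → 1.6 dBu.
Stage 2: 1.6 dBu is 5.6 dB over -4 dBu; at 16:1 that becomes 0.35 dB over, giving -3.65 dBu.
Stage 3: -3.65 dBu ≤ 7 dBu, so stage 3 doesn't engage; output -3.65 dBu.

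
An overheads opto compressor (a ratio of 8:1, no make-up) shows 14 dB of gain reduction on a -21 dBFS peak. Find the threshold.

-37 dBFS

Gain reduction = -21 − (-35) = 14 dB; output overshoot = GR / (R − 1) = 14 / 7 = 2 dB.
Threshold = output − output overshoot = -35 − 2 = -37 dBFS.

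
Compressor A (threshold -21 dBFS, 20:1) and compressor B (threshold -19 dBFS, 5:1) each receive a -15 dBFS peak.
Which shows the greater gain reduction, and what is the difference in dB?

A: GR = 6 − 6/20 = 5.7 dB.
B: GR = 4 − 4/5 = 3.2 dB.
Difference: 2.5 dB in favour of A.

A, by 2.5 dB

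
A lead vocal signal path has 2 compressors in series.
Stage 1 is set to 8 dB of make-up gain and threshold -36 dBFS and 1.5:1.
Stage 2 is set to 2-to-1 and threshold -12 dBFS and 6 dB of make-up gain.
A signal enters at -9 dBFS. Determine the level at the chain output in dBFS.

Stage 1: overshoot 27 dB → 27/1.5 = 18 dB → -18 dBFS; +8 dB make-up → -10 dBFS.
Stage 2: 2 dB above -12 dBFS, reduced 2:1 to 1 dB above → -11 dBFS; +6 dB make-up → -5 dBFS.

-5 dBFS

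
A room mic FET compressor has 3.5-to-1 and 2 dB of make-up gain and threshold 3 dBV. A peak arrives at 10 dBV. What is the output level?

10 dBV sits 7 dB over threshold.
At 3.5:1 the overshoot is divided by 3.5, leaving 2 dB above threshold.
That puts the output at 5 dBV; make-up adds 2 dB, giving 7 dBV.

7 dBV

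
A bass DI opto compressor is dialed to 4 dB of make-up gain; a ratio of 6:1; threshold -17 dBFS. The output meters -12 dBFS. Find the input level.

-11 dBFS

Stripping the +4 dB make-up gives -16 dBFS at the gain stage.
The compressed level sits -16 − (-17) = 1 dB over threshold.
Input overshoot = R × output overshoot = 6 dB → input = -17 + 6 = -11 dBFS.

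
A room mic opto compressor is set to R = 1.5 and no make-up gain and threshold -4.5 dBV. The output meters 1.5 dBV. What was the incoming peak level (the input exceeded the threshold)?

Post-compression overshoot = 1.5 − (-4.5) = 6 dB.
Before 1.5:1 compression the overshoot was 6 × 1.5 = 9 dB, so input = -4.5 + 9 = 4.5 dBV.

4.5 dBV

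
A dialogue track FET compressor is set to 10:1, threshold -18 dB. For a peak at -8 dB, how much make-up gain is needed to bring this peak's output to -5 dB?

Overshoot 10 dB → 10/10 = 1 dB after compression, so the compressed level is -18 + 1 = -17 dB.
Make-up = target − compressed = -5 − (-17) = 12 dB.

12 dB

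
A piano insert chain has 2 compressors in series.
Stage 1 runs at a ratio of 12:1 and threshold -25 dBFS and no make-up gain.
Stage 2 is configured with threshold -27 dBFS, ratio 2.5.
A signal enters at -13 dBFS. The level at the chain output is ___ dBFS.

Stage 1: overshoot 12 dB → 12/12 = 1 dB → -24 dBFS.
Stage 2: -24 dBFS is 3 dB over -27 dBFS; at 2.5:1 that becomes 1.2 dB over, giving -25.8 dBFS.

-25.8 dBFS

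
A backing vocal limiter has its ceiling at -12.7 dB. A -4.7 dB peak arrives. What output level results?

-12.7 dB

At ∞:1, everything above -12.7 dB is held at the ceiling.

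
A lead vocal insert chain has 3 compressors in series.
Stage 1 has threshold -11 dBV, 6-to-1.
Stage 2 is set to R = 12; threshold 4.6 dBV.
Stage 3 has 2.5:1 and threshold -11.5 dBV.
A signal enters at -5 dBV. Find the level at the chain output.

Stage 1: -5 dBV is 6 dB over -11 dBV; at 6:1 that becomes 1 dB over, giving -10 dBV.
Stage 2: below threshold (-10 ≤ 4.6); passes unchanged; output -10 dBV.
Stage 3: overshoot 1.5 dB → 1.5/2.5 = 0.6 dB → -10.9 dBV.

-10.9 dBV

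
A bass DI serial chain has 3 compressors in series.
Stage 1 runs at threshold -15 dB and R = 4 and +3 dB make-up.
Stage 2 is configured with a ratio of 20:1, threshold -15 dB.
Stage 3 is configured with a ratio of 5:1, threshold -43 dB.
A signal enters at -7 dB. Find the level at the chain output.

Stage 1: overshoot 8 dB → 8/4 = 2 dB → -13 dB; +3 dB make-up → -10 dB.
Stage 2: -10 dB is 5 dB over -15 dB; at 20:1 that becomes 0.25 dB over, giving -14.75 dB.
Stage 3: 28.25 dB above -43 dB, reduced 5:1 to 5.65 dB above → -37.35 dB.

-37.35 dB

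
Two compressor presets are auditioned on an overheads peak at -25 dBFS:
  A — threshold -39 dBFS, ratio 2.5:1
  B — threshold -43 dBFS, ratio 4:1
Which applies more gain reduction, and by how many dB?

B, by 5.1 dB

A: 14 dB over, compressed to 5.6 dB over, so 8.4 dB of GR.
B: 18 dB over, compressed to 4.5 dB over, so 13.5 dB of GR.
B applies 5.1 dB more gain reduction.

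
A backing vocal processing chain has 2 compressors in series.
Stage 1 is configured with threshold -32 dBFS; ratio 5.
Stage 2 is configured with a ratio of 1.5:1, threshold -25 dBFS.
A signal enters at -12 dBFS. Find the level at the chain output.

-28 dBFS

Stage 1: 20 dB above -32 dBFS, reduced 5:1 to 4 dB above → -28 dBFS.
Stage 2: below threshold (-28 ≤ -25); passes unchanged; output -28 dBFS.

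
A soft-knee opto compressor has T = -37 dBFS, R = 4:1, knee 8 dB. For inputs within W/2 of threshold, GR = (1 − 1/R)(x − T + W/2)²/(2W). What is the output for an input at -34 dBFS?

x − T + W/2 = -34 − (-37) + 4 = 7.
GR = (1 − 1/4) × 7² / 16 = 0.75 × 49 / 16 = 2.296875 dB.
Output = -34 − 2.296875 = -36.296875 dBFS.

-36.296875 dBFS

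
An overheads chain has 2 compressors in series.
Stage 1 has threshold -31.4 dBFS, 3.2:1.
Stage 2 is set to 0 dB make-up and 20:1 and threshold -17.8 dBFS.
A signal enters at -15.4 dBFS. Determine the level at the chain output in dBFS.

Stage 1: overshoot 16 dB → 16/3.2 = 5 dB → -26.4 dBFS.
Stage 2: below threshold (-26.4 ≤ -17.8); passes unchanged; output -26.4 dBFS.

-26.4 dBFS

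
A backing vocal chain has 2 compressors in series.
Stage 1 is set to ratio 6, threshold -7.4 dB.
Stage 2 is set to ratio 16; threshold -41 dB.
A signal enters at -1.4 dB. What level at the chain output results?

Stage 1: -1.4 dB is 6 dB over -7.4 dB; at 6:1 that becomes 1 dB over, giving -6.4 dB.
Stage 2: 34.6 dB above -41 dB, reduced 16:1 to 2.1625 dB above → -38.8375 dB.

-38.8375 dB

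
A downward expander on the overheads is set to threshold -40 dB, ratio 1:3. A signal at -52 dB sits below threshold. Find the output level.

Below threshold, a 1:3 expander applies gain = (3−1)×(T − x) of attenuation.
(3−1) × 12 = 24 dB, so output = -52 − 24 = -76 dB.

-76 dB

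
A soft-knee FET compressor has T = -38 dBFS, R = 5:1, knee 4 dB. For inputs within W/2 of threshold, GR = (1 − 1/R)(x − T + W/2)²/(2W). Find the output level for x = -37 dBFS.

x − T + W/2 = -37 − (-38) + 2 = 3.
GR = (1 − 1/5) × 3² / 8 = 0.8 × 9 / 8 = 0.9 dB.
Output = -37 − 0.9 = -37.9 dBFS.

-37.9 dBFS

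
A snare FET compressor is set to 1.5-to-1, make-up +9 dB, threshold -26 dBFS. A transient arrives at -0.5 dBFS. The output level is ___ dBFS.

-0.5 dBFS sits 25.5 dB over threshold.
At 1.5:1 the overshoot is divided by 1.5, leaving 17 dB above threshold.
So the level is -26 + 17 = -9 dBFS; make-up adds 9 dB, giving 0 dBFS.

0 dBFS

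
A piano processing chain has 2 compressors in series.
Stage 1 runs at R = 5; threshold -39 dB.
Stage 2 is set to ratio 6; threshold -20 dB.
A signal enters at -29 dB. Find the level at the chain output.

Stage 1: 10 dB above -39 dB, reduced 5:1 to 2 dB above → -37 dB.
Stage 2: below threshold (-37 ≤ -20); passes unchanged; output -37 dB.

-37 dB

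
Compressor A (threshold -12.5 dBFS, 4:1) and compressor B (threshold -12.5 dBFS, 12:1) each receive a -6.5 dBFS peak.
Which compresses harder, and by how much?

A: GR = 6 − 6/4 = 4.5 dB.
B: GR = 6 − 6/12 = 5.5 dB.
Difference: 1 dB in favour of B.

B, by 1 dB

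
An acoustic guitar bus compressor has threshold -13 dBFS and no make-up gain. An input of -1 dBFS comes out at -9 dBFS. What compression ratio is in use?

Input overshoot = -1 − (-13) = 12 dB; output overshoot = -9 − (-13) = 4 dB.
Ratio = 12 / 4 = 3.

3:1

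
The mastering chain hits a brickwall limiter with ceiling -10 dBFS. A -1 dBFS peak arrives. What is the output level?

A brickwall limiter is an ∞:1 compressor: any input above the ceiling is clamped to -10 dBFS.

-10 dBFS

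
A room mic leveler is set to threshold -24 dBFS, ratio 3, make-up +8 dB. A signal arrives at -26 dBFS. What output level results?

-18 dBFS

-26 dBFS is 2 dB below the -24 dBFS threshold, so no gain reduction is applied.
Make-up gain adds 8 dB: -26 + 8 = -18 dBFS.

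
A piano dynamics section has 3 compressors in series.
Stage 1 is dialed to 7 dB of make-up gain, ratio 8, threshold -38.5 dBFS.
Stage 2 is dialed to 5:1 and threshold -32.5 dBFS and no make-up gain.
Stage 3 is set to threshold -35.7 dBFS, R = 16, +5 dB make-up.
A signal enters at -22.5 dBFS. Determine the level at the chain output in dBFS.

Stage 1: -22.5 dBFS is 16 dB over -38.5 dBFS; at 8:1 that becomes 2 dB over, giving -36.5 dBFS; +7 dB make-up → -29.5 dBFS.
Stage 2: overshoot 3 dB → 3/5 = 0.6 dB → -31.9 dBFS.
Stage 3: -31.9 dBFS is 3.8 dB over -35.7 dBFS; at 16:1 that becomes 0.2375 dB over, giving -35.4625 dBFS; +5 dB make-up → -30.4625 dBFS.

-30.4625 dBFS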